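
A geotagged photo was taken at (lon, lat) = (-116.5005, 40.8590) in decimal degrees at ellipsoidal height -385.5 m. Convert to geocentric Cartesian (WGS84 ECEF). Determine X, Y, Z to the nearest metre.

WGS84: a = 6378137 m, e² = 0.006694380; N(φ) = a/√(1−e²sin²φ) = 6387293.498 m.
X = (N+h)·cosφ·cosλ = -2155422.026 m; Y = (N+h)·cosφ·sinλ = -4323013.300 m; Z = (N(1−e²)+h)·sinφ = 4150340.827 m.

X -2155422 m, Y -4323013 m, Z 4150341 m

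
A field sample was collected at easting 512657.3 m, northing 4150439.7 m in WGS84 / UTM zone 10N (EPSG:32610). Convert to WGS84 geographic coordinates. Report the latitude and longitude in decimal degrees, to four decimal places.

Zone 10N: λ₀ = -123°, k₀ = 0.9996, false easting 500000 m.
Meridian distance M = (N − FN)/k₀ = 4152100.5 m.
Inverse transverse Mercator on WGS84 gives φ = 37.50079977°, λ = -122.85680031°.

lat 37.5008°, lon -122.8568°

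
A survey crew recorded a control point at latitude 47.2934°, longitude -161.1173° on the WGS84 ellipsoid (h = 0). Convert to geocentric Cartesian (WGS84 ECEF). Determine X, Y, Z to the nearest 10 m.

X -4100550 m, Y -1402550 m, Z 4663950 m

WGS84: a = 6378137 m, e² = 0.006694380; N(φ) = a/√(1−e²sin²φ) = 6389696.392 m.
X = (N+h)·cosφ·cosλ = -4100545.029 m; Y = (N+h)·cosφ·sinλ = -1402547.242 m; Z = (N(1−e²)+h)·sinφ = 4663949.282 m.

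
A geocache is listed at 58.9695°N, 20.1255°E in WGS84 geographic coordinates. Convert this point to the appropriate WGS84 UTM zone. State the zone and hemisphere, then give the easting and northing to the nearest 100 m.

Longitude 20.1255° lies in the 6° band [18°, 24°), giving zone 34; latitude is north of the equator, so 34N.
Zone 34 central meridian λ₀ = 6×34 − 183 = 21°; Δλ = -0.8745°.
Transverse Mercator on WGS84 with k₀ = 0.9996 gives E = 449714.445 m, N = 6536984.677 m.

Zone 34N: E 449700 m, N 6537000 m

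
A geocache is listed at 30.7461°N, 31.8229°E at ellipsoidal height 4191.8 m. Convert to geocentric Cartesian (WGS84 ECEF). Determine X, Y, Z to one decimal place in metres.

WGS84: a = 6378137 m, e² = 0.006694380; N(φ) = a/√(1−e²sin²φ) = 6383724.082 m.
X = (N+h)·cosφ·cosλ = 4664786.672 m; Y = (N+h)·cosφ·sinλ = 2894872.085 m; Z = (N(1−e²)+h)·sinφ = 3243875.889 m.

X 4664786.7 m, Y 2894872.1 m, Z 3243875.9 m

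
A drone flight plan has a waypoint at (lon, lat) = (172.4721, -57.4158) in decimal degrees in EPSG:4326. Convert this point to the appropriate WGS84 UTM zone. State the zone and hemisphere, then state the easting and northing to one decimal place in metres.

Longitude 172.4721° lies in the 6° band [168°, 174°), giving zone 59; latitude is south of the equator, so 59S.
Zone 59 central meridian λ₀ = 6×59 − 183 = 171°; Δλ = +1.4721°.
Transverse Mercator on WGS84 with k₀ = 0.9996 gives E = 588423.148 m, N = 3635370.403 m.

Zone 59S: E 588423.1 m, N 3635370.4 m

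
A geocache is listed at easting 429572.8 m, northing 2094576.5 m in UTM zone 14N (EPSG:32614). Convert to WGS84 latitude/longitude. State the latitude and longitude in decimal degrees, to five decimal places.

Zone 14N: λ₀ = -99°, k₀ = 0.9996, false easting 500000 m.
Meridian distance M = (N − FN)/k₀ = 2095414.7 m.
Inverse transverse Mercator on WGS84 gives φ = 18.94229956°, λ = -99.66890043°.

lat 18.94230°, lon -99.66890°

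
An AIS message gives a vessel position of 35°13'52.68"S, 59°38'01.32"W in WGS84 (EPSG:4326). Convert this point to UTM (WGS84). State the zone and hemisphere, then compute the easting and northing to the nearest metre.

Zone 21S: E 260320 m, N 6098127 m

Longitude -59.6337° lies in the 6° band [-60°, -54°), giving zone 21; latitude is south of the equator, so 21S.
Zone 21 central meridian λ₀ = 6×21 − 183 = -57°; Δλ = -2.6337°.
Transverse Mercator on WGS84 with k₀ = 0.9996 gives E = 260320.298 m, N = 6098127.015 m.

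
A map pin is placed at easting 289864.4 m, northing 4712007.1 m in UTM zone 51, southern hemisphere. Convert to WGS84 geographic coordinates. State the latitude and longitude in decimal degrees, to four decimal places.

lat -47.7111°, lon 120.1985°

Zone 51S: λ₀ = 123°, k₀ = 0.9996, false easting 500000 m, false northing 10000000 m.
Meridian distance M = (N − FN)/k₀ = -5290108.9 m.
Inverse transverse Mercator on WGS84 gives φ = -47.71110042°, λ = 120.19849936°.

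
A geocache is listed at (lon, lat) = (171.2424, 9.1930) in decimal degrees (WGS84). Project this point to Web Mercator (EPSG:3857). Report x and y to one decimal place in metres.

Web Mercator is spherical with R = a = 6378137 m.
x = R·λ = 6378137 × 2.988743699 = 19062616.770 m.
y = R·ln tan(π/4 + φ/2) = 6378137 × 0.161141001 = 1027779.379 m.

x 19062616.8 m, y 1027779.4 m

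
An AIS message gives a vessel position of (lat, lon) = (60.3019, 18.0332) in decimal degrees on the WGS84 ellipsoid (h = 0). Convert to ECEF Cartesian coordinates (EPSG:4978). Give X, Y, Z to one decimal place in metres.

X 3012313.3 m, Y 980690.1 m, Z 5517218.4 m

WGS84: a = 6378137 m, e² = 0.006694380; N(φ) = a/√(1−e²sin²φ) = 6394307.033 m.
X = (N+h)·cosφ·cosλ = 3012313.342 m; Y = (N+h)·cosφ·sinλ = 980690.058 m; Z = (N(1−e²)+h)·sinφ = 5517218.382 m.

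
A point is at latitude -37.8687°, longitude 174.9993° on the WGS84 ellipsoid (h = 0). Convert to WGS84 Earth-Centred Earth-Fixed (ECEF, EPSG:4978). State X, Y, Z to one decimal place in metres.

X -5022199.2 m, Y 439447.3 m, Z -3893949.5 m

WGS84: a = 6378137 m, e² = 0.006694380; N(φ) = a/√(1−e²sin²φ) = 6386196.852 m.
X = (N+h)·cosφ·cosλ = -5022199.231 m; Y = (N+h)·cosφ·sinλ = 439447.326 m; Z = (N(1−e²)+h)·sinφ = -3893949.486 m.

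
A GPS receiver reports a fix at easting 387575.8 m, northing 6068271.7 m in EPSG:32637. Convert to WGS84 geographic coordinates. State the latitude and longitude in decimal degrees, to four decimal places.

Zone 37N: λ₀ = 39°, k₀ = 0.9996, false easting 500000 m.
Meridian distance M = (N − FN)/k₀ = 6070700.0 m.
Inverse transverse Mercator on WGS84 gives φ = 54.74909987°, λ = 37.25329959°.

lat 54.7491°, lon 37.2533°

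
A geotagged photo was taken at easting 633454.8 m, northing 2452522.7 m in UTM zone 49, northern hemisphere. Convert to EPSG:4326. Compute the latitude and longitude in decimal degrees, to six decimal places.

Zone 49N: λ₀ = 111°, k₀ = 0.9996, false easting 500000 m.
Meridian distance M = (N − FN)/k₀ = 2453504.1 m.
Inverse transverse Mercator on WGS84 gives φ = 22.17280012°, λ = 112.29440036°.

lat 22.172800°, lon 112.294400°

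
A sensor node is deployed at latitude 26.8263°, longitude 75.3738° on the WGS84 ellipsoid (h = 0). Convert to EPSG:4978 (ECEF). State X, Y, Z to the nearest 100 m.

WGS84: a = 6378137 m, e² = 0.006694380; N(φ) = a/√(1−e²sin²φ) = 6382489.358 m.
X = (N+h)·cosφ·cosλ = 1438205.932 m; Y = (N+h)·cosφ·sinλ = 5511025.287 m; Z = (N(1−e²)+h)·sinφ = 2861053.749 m.

X 1438200 m, Y 5511000 m, Z 2861100 m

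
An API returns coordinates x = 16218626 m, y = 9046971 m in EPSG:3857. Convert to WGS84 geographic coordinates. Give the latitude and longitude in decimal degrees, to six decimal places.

R = 6378137 m. λ = x/R = 145.69439623°.
φ = 2·arctan(exp(y/R)) − 90° = 2·arctan(4.13065) − 90° = 62.78190023°.

lat 62.781900°, lon 145.694396°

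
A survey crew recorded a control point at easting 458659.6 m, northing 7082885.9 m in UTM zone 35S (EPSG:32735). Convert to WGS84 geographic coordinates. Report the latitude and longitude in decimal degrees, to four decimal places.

lat -26.3735°, lon 26.5856°

Zone 35S: λ₀ = 27°, k₀ = 0.9996, false easting 500000 m, false northing 10000000 m.
Meridian distance M = (N − FN)/k₀ = -2918281.4 m.
Inverse transverse Mercator on WGS84 gives φ = -26.37350013°, λ = 26.58559982°.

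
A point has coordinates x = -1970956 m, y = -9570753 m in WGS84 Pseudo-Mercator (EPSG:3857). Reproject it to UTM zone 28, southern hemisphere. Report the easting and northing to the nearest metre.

E 371770 m, N 2804763 m

Web Mercator inverse (R = 6378137 m) → φ = -64.85680118°, λ = -17.70539899°.
UTM 28S forward: E = 371770.313 m, N = 2804763.260 m.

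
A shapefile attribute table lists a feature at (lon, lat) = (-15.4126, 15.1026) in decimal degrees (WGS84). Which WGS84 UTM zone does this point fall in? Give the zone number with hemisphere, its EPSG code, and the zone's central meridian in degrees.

Zone 28N (EPSG:32628), central meridian -15°

UTM zone = ⌊(λ + 180)/6⌋ + 1; -15.4126° ∈ [-18°, -12°) → zone 28.
Hemisphere: N (φ ≥ 0).
Central meridian λ₀ = 6×28 − 183 = -15°.
EPSG code: 32628.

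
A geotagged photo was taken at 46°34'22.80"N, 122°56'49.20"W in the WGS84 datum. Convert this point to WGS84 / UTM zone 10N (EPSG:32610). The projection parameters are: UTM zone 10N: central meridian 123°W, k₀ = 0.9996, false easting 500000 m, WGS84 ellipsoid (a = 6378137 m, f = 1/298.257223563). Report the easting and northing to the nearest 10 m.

E 504060 m, N 5157720 m

Zone 10 central meridian λ₀ = 6×10 − 183 = -123°; Δλ = +0.0530°.
Transverse Mercator on WGS84 with k₀ = 0.9996 gives E = 504061.344 m, N = 5157716.291 m.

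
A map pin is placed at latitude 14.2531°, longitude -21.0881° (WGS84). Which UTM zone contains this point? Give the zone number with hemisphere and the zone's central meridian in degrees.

Zone 27N, central meridian -21°

UTM zone = ⌊(λ + 180)/6⌋ + 1; -21.0881° ∈ [-24°, -18°) → zone 27.
Hemisphere: N (φ ≥ 0).
Central meridian λ₀ = 6×27 − 183 = -21°.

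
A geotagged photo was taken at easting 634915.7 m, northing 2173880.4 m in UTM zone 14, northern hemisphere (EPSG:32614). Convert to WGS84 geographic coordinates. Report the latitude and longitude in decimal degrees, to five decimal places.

Zone 14N: λ₀ = -99°, k₀ = 0.9996, false easting 500000 m.
Meridian distance M = (N − FN)/k₀ = 2174750.3 m.
Inverse transverse Mercator on WGS84 gives φ = 19.65559963°, λ = -97.71309953°.

lat 19.65560°, lon -97.71310°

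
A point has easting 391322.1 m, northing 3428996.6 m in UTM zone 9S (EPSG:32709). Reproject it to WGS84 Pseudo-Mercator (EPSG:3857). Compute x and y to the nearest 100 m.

Unproject from UTM 9S (λ₀ = -129°) → φ = -59.26399968°, λ = -130.90639942°.
Web Mercator (R = 6378137 m): x = -14572433.725 m, y = -8237667.457 m.

x -14572400 m, y -8237700 m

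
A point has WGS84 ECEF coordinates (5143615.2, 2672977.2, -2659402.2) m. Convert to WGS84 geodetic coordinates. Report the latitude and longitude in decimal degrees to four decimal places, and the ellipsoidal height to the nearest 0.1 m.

lat -24.7908°, lon 27.4595°, h 3214.3 m

λ = atan2(Y, X) = 27.45949984°; p = √(X²+Y²) = 5796687.4 m.
Bowring's method on WGS84 (a = 6378137 m, b = 6356752.314 m) gives φ = -24.79079977°, h = 3214.337 m.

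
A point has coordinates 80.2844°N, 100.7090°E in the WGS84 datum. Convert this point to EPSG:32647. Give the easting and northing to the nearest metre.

Zone 47 central meridian λ₀ = 6×47 − 183 = 99°; Δλ = +1.7090°.
Transverse Mercator on WGS84 with k₀ = 0.9996 gives E = 532192.848 m, N = 8913802.740 m.

E 532193 m, N 8913803 m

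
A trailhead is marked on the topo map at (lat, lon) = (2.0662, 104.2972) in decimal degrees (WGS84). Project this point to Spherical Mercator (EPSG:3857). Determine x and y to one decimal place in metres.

x 11610311.2 m, y 230058.2 m

Web Mercator is spherical with R = a = 6378137 m.
x = R·λ = 6378137 × 1.820329541 = 11610311.195 m.
y = R·ln tan(π/4 + φ/2) = 6378137 × 0.036069812 = 230058.201 m.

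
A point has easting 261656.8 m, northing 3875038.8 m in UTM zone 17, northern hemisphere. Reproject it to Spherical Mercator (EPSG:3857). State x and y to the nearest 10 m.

x -9307570 m, y 4162510 m

Unproject from UTM 17N (λ₀ = -81°) → φ = 34.98990007°, λ = -83.61129998°.
Web Mercator (R = 6378137 m): x = -9307567.338 m, y = 4162508.688 m.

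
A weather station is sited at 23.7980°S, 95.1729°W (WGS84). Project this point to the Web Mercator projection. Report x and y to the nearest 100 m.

Web Mercator is spherical with R = a = 6378137 m.
x = R·λ = 6378137 × -1.661080464 = -10594598.765 m.
y = R·ln tan(π/4 + φ/2) = 6378137 × -0.427838533 = -2728812.777 m.

x -10594600 m, y -2728800 m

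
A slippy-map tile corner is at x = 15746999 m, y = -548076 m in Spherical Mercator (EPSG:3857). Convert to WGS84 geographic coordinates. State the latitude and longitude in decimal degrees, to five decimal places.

R = 6378137 m. λ = x/R = 141.45769881°.
φ = 2·arctan(exp(y/R)) − 90° = 2·arctan(0.91766) − 90° = -4.91740248°.

lat -4.91740°, lon 141.45770°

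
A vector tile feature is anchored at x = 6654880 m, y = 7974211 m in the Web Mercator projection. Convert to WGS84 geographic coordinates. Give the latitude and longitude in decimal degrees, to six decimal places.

R = 6378137 m. λ = x/R = 59.78180418°.
φ = 2·arctan(exp(y/R)) − 90° = 2·arctan(3.49119) − 90° = 58.03280024°.

lat 58.032800°, lon 59.781804°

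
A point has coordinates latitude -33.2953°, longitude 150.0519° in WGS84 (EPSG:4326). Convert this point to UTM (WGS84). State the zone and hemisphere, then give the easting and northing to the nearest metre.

Zone 56S: E 225473 m, N 6312096 m

Longitude 150.0519° lies in the 6° band [150°, 156°), giving zone 56; latitude is south of the equator, so 56S.
Zone 56 central meridian λ₀ = 6×56 − 183 = 153°; Δλ = -2.9481°.
Transverse Mercator on WGS84 with k₀ = 0.9996 gives E = 225473.361 m, N = 6312096.093 m.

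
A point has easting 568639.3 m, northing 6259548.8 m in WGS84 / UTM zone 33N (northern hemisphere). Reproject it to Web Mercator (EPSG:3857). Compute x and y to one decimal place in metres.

Unproject from UTM 33N (λ₀ = 15°) → φ = 56.47539982°, λ = 16.11430056°.
Web Mercator (R = 6378137 m): x = 1793835.733 m, y = 7653642.321 m.

x 1793835.7 m, y 7653642.3 m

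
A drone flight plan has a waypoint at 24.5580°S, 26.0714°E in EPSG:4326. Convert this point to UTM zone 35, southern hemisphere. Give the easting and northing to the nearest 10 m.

E 405960 m, N 7283680 m

Zone 35 central meridian λ₀ = 6×35 − 183 = 27°; Δλ = -0.9286°.
Transverse Mercator on WGS84 with k₀ = 0.9996 gives E = 405960.091 m, N = 7283676.095 m.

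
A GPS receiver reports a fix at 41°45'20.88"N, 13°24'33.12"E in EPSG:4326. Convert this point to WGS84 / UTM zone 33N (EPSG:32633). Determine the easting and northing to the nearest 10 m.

Zone 33 central meridian λ₀ = 6×33 − 183 = 15°; Δλ = -1.5908°.
Transverse Mercator on WGS84 with k₀ = 0.9996 gives E = 367749.263 m, N = 4623886.389 m.

E 367750 m, N 4623890 m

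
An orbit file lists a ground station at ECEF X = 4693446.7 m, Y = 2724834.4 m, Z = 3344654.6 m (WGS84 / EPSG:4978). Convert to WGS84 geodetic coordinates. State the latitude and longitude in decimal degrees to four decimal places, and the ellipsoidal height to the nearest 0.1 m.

lat 31.8172°, lon 30.1378°, h 2712.4 m

λ = atan2(Y, X) = 30.13780009°; p = √(X²+Y²) = 5427077.0 m.
Bowring's method on WGS84 (a = 6378137 m, b = 6356752.314 m) gives φ = 31.81720032°, h = 2712.426 m.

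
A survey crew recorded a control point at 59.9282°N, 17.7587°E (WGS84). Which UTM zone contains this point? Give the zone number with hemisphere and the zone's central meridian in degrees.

UTM zone = ⌊(λ + 180)/6⌋ + 1; 17.7587° ∈ [12°, 18°) → zone 33.
Hemisphere: N (φ ≥ 0).
Central meridian λ₀ = 6×33 − 183 = 15°.

Zone 33N, central meridian 15°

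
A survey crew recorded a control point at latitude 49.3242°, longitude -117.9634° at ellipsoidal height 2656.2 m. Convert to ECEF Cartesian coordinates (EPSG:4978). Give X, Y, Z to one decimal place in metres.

WGS84: a = 6378137 m, e² = 0.006694380; N(φ) = a/√(1−e²sin²φ) = 6390452.112 m.
X = (N+h)·cosφ·cosλ = -1953884.913 m; Y = (N+h)·cosφ·sinλ = -3680392.778 m; Z = (N(1−e²)+h)·sinφ = 4816150.472 m.

X -1953884.9 m, Y -3680392.8 m, Z 4816150.5 m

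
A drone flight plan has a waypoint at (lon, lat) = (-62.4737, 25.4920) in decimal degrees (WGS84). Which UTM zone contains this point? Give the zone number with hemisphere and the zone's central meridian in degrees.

Zone 20N, central meridian -63°

UTM zone = ⌊(λ + 180)/6⌋ + 1; -62.4737° ∈ [-66°, -60°) → zone 20.
Hemisphere: N (φ ≥ 0).
Central meridian λ₀ = 6×20 − 183 = -63°.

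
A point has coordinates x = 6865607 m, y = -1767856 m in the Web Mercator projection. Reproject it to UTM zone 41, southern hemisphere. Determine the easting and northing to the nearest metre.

E 357981 m, N 8265862 m

Web Mercator inverse (R = 6378137 m) → φ = -15.68139745°, λ = 61.67479703°.
UTM 41S forward: E = 357981.071 m, N = 8265862.168 m.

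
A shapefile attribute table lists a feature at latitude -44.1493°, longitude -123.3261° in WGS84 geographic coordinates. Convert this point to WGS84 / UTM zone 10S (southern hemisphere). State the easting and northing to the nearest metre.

E 473921 m, N 5111493 m

Zone 10 central meridian λ₀ = 6×10 − 183 = -123°; Δλ = -0.3261°.
Transverse Mercator on WGS84 with k₀ = 0.9996 gives E = 473920.869 m, N = 5111492.826 m.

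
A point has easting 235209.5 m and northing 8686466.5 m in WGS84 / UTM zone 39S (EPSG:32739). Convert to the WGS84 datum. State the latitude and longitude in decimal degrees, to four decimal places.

lat -11.8718°, lon 48.5694°

Zone 39S: λ₀ = 51°, k₀ = 0.9996, false easting 500000 m, false northing 10000000 m.
Meridian distance M = (N − FN)/k₀ = -1314059.1 m.
Inverse transverse Mercator on WGS84 gives φ = -11.87179961°, λ = 48.56939978°.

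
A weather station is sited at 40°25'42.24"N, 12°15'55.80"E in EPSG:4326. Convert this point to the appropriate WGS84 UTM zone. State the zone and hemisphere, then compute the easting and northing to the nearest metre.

Zone 33N: E 268035 m, N 4478898 m

Longitude 12.2655° lies in the 6° band [12°, 18°), giving zone 33; latitude is north of the equator, so 33N.
Zone 33 central meridian λ₀ = 6×33 − 183 = 15°; Δλ = -2.7345°.
Transverse Mercator on WGS84 with k₀ = 0.9996 gives E = 268034.946 m, N = 4478898.358 m.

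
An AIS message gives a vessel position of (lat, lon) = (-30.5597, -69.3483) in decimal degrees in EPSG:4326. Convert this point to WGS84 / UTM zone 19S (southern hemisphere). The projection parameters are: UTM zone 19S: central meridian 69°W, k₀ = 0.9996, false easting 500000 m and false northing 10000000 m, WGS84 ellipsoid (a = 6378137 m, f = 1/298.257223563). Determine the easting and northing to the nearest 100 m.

Zone 19 central meridian λ₀ = 6×19 − 183 = -69°; Δλ = -0.3483°.
Transverse Mercator on WGS84 with k₀ = 0.9996 gives E = 466597.278 m, N = 6619141.084 m.

E 466600 m, N 6619100 m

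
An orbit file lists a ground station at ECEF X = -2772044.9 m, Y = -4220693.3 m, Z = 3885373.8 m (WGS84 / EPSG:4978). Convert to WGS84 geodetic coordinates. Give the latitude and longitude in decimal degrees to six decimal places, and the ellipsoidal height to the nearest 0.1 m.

λ = atan2(Y, X) = -123.29589939°; p = √(X²+Y²) = 5049602.4 m.
Bowring's method on WGS84 (a = 6378137 m, b = 6356752.314 m) gives φ = 37.76230018°, h = 1230.915 m.

lat 37.762300°, lon -123.295899°, h 1230.9 m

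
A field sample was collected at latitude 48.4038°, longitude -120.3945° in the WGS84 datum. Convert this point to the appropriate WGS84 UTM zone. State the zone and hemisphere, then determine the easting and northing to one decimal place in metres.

Zone 10N: E 692829.2 m, N 5364462.4 m

Longitude -120.3945° lies in the 6° band [-126°, -120°), giving zone 10; latitude is north of the equator, so 10N.
Zone 10 central meridian λ₀ = 6×10 − 183 = -123°; Δλ = +2.6055°.
Transverse Mercator on WGS84 with k₀ = 0.9996 gives E = 692829.211 m, N = 5364462.418 m.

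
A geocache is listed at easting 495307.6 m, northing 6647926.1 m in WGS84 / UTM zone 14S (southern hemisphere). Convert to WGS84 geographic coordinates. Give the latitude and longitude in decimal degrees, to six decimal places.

lat -30.300400°, lon -99.048800°

Zone 14S: λ₀ = -99°, k₀ = 0.9996, false easting 500000 m, false northing 10000000 m.
Meridian distance M = (N − FN)/k₀ = -3353415.3 m.
Inverse transverse Mercator on WGS84 gives φ = -30.30040022°, λ = -99.04879993°.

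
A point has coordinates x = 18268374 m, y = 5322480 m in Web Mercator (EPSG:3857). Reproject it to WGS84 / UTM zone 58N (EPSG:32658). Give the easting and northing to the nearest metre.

E 427343 m, N 4768863 m

Web Mercator inverse (R = 6378137 m) → φ = 43.06899833°, λ = 164.10759580°.
UTM 58N forward: E = 427342.845 m, N = 4768863.400 m.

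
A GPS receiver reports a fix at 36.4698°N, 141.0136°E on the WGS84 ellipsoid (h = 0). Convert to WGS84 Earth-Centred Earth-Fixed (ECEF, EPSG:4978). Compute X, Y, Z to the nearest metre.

X -3991555 m, Y 3230729 m, Z 3770240 m

WGS84: a = 6378137 m, e² = 0.006694380; N(φ) = a/√(1−e²sin²φ) = 6385693.168 m.
X = (N+h)·cosφ·cosλ = -3991554.964 m; Y = (N+h)·cosφ·sinλ = 3230729.031 m; Z = (N(1−e²)+h)·sinφ = 3770240.110 m.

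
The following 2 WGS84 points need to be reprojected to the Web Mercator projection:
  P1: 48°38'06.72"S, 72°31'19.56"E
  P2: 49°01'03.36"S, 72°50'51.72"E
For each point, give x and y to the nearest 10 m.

P1: x 8073120 m, y -6213190 m; P2: x 8109370 m, y -6277850 m

Web Mercator: x = R·λ, y = R·ln tan(π/4+φ/2), R = 6378137 m.
P1 (-48.6352°, 72.5221°) → (8073123.243, -6213187.636) m.
P2 (-49.0176°, 72.8477°) → (8109368.869, -6277848.274) m.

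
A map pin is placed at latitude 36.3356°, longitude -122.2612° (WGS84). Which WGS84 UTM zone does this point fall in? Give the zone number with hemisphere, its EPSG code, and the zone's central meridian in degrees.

UTM zone = ⌊(λ + 180)/6⌋ + 1; -122.2612° ∈ [-126°, -120°) → zone 10.
Hemisphere: N (φ ≥ 0).
Central meridian λ₀ = 6×10 − 183 = -123°.
EPSG code: 32610.

Zone 10N (EPSG:32610), central meridian -123°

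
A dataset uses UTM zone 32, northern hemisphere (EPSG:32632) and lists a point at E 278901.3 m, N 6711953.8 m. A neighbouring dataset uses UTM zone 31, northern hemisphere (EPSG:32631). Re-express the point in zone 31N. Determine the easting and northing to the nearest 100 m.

UTM 32N → geographic: φ = 60.48289964°, λ = 4.97560009°.
UTM 31N (λ₀ = 3°) forward: E = 608573.463 m, N = 6706821.735 m.

E 608600 m, N 6706800 m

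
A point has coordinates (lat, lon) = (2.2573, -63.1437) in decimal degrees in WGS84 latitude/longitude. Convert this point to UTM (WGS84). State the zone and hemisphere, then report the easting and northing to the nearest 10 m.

Zone 20N: E 484020 m, N 249500 m

Longitude -63.1437° lies in the 6° band [-66°, -60°), giving zone 20; latitude is north of the equator, so 20N.
Zone 20 central meridian λ₀ = 6×20 − 183 = -63°; Δλ = -0.1437°.
Transverse Mercator on WGS84 with k₀ = 0.9996 gives E = 484022.096 m, N = 249501.558 m.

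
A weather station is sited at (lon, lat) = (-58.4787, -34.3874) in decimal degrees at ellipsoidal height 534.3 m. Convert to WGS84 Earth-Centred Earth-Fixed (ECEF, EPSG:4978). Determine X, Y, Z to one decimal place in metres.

WGS84: a = 6378137 m, e² = 0.006694380; N(φ) = a/√(1−e²sin²φ) = 6384957.835 m.
X = (N+h)·cosφ·cosλ = 2755001.894 m; Y = (N+h)·cosφ·sinλ = -4492005.231 m; Z = (N(1−e²)+h)·sinφ = -3582292.793 m.

X 2755001.9 m, Y -4492005.2 m, Z -3582292.8 m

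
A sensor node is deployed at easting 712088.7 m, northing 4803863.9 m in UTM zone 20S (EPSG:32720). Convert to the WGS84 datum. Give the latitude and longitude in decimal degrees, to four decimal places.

Zone 20S: λ₀ = -63°, k₀ = 0.9996, false easting 500000 m, false northing 10000000 m.
Meridian distance M = (N − FN)/k₀ = -5198215.4 m.
Inverse transverse Mercator on WGS84 gives φ = -46.88489967°, λ = -60.21619968°.

lat -46.8849°, lon -60.2162°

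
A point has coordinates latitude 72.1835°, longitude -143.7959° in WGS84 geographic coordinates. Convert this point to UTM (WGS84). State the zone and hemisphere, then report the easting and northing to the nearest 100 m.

Longitude -143.7959° lies in the 6° band [-144°, -138°), giving zone 7; latitude is north of the equator, so 7N.
Zone 7 central meridian λ₀ = 6×7 − 183 = -141°; Δλ = -2.7959°.
Transverse Mercator on WGS84 with k₀ = 0.9996 gives E = 404549.394 m, N = 8011618.298 m.

Zone 7N: E 404500 m, N 8011600 m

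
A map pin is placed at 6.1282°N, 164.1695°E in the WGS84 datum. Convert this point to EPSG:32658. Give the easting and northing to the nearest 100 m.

Zone 58 central meridian λ₀ = 6×58 − 183 = 165°; Δλ = -0.8305°.
Transverse Mercator on WGS84 with k₀ = 0.9996 gives E = 408107.569 m, N = 677447.208 m.

E 408100 m, N 677400 m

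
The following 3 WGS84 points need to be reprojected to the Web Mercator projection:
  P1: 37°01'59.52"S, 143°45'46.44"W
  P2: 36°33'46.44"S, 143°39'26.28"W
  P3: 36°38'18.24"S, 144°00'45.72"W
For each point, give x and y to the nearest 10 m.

P1: x -16003610 m, y -4443740 m; P2: x -15991860 m, y -4378350 m; P3: x -16031420 m, y -4388820 m

Web Mercator: x = R·λ, y = R·ln tan(π/4+φ/2), R = 6378137 m.
P1 (-37.0332°, -143.7629°) → (-16003612.823, -4443735.450) m.
P2 (-36.5629°, -143.6573°) → (-15991857.485, -4378354.553) m.
P3 (-36.6384°, -144.0127°) → (-16031420.432, -4388823.550) m.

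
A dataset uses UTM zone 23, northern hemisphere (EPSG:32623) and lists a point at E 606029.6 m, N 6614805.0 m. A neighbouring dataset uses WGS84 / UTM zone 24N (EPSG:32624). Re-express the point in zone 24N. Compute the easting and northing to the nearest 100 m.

UTM 23N → geographic: φ = 59.65780025°, λ = -43.11829916°.
UTM 24N (λ₀ = -39°) forward: E = 268020.600 m, N = 6620501.981 m.

E 268000 m, N 6620500 m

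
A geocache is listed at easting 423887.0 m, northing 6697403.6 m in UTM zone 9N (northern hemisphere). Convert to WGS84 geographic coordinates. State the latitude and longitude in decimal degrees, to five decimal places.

Zone 9N: λ₀ = -129°, k₀ = 0.9996, false easting 500000 m.
Meridian distance M = (N − FN)/k₀ = 6700083.6 m.
Inverse transverse Mercator on WGS84 gives φ = 60.40579978°, λ = -130.38160076°.

lat 60.40580°, lon -130.38160°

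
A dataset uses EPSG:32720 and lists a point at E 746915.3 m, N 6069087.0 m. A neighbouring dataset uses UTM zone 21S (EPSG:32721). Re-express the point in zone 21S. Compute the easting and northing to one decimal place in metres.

E 202612.9 m, N 6067551.3 m

UTM 20S → geographic: φ = -35.49110018°, λ = -60.27809991°.
UTM 21S (λ₀ = -57°) forward: E = 202612.875 m, N = 6067551.279 m.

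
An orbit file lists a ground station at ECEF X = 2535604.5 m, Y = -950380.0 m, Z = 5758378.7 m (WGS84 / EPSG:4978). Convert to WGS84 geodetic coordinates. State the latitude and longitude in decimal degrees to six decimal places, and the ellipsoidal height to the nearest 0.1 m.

λ = atan2(Y, X) = -20.54670022°; p = √(X²+Y²) = 2707861.2 m.
Bowring's method on WGS84 (a = 6378137 m, b = 6356752.314 m) gives φ = 64.96270011°, h = 2679.382 m.

lat 64.962700°, lon -20.546700°, h 2679.4 m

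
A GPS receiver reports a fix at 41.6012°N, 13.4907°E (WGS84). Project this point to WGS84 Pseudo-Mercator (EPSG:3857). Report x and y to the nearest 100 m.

Web Mercator is spherical with R = a = 6378137 m.
x = R·λ = 6378137 × 0.235457133 = 1501777.854 m.
y = R·ln tan(π/4 + φ/2) = 6378137 × 0.799830276 = 5101427.075 m.

x 1501800 m, y 5101400 m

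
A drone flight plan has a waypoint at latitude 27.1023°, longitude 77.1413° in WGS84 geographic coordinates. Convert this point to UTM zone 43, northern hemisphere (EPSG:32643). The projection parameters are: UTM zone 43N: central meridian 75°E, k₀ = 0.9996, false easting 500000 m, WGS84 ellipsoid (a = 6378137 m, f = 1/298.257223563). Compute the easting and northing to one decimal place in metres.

E 712286.0 m, N 2999573.8 m

Zone 43 central meridian λ₀ = 6×43 − 183 = 75°; Δλ = +2.1413°.
Transverse Mercator on WGS84 with k₀ = 0.9996 gives E = 712286.008 m, N = 2999573.763 m.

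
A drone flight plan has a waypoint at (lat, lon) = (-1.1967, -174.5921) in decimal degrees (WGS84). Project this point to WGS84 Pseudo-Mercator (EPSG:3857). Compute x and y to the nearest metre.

x -19435504 m, y -133226 m

Web Mercator is spherical with R = a = 6378137 m.
x = R·λ = 6378137 × -3.047206993 = -19435503.669 m.
y = R·ln tan(π/4 + φ/2) = 6378137 × -0.020887874 = -133225.721 m.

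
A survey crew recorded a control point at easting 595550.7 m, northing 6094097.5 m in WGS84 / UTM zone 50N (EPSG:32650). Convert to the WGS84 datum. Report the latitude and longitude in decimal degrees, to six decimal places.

lat 54.984600°, lon 118.493200°

Zone 50N: λ₀ = 117°, k₀ = 0.9996, false easting 500000 m.
Meridian distance M = (N − FN)/k₀ = 6096536.1 m.
Inverse transverse Mercator on WGS84 gives φ = 54.98459960°, λ = 118.49319991°.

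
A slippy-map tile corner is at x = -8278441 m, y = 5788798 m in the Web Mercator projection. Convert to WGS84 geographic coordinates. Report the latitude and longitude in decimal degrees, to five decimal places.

R = 6378137 m. λ = x/R = -74.36650079°.
φ = 2·arctan(exp(y/R)) − 90° = 2·arctan(2.47837) − 90° = 46.05269715°.

lat 46.05270°, lon -74.36650°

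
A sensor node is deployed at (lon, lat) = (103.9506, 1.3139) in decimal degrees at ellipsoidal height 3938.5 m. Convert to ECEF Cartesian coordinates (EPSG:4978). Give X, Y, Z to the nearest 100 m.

WGS84: a = 6378137 m, e² = 0.006694380; N(φ) = a/√(1−e²sin²φ) = 6378148.225 m.
X = (N+h)·cosφ·cosλ = -1538222.265 m; Y = (N+h)·cosφ·sinλ = 6192211.859 m; Z = (N(1−e²)+h)·sinφ = 145361.373 m.

X -1538200 m, Y 6192200 m, Z 145400 m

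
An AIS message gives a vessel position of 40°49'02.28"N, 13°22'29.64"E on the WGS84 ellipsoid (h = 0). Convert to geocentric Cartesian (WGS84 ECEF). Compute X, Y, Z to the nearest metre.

X 4702770 m, Y 1118181 m, Z 4147090 m

WGS84: a = 6378137 m, e² = 0.006694380; N(φ) = a/√(1−e²sin²φ) = 6387278.058 m.
X = (N+h)·cosφ·cosλ = 4702769.741 m; Y = (N+h)·cosφ·sinλ = 1118180.908 m; Z = (N(1−e²)+h)·sinφ = 4147089.531 m.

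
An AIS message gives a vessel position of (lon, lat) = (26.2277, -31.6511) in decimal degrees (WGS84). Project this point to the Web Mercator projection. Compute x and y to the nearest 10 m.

Web Mercator is spherical with R = a = 6378137 m.
x = R·λ = 6378137 × 0.457759720 = 2919654.209 m.
y = R·ln tan(π/4 + φ/2) = 6378137 × -0.582865923 = -3717598.713 m.

x 2919650 m, y -3717600 m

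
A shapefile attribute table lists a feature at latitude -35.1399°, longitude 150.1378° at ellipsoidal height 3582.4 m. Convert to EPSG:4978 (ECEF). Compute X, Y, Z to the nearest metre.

WGS84: a = 6378137 m, e² = 0.006694380; N(φ) = a/√(1−e²sin²φ) = 6385221.365 m.
X = (N+h)·cosφ·cosλ = -4530765.911 m; Y = (N+h)·cosφ·sinλ = 2601329.996 m; Z = (N(1−e²)+h)·sinφ = -3652631.835 m.

X -4530766 m, Y 2601330 m, Z -3652632 m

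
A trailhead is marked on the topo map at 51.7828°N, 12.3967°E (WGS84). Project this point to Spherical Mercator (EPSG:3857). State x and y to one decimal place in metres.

x 1379994.3 m, y 6760947.8 m

Web Mercator is spherical with R = a = 6378137 m.
x = R·λ = 6378137 × 0.216363231 = 1379994.332 m.
y = R·ln tan(π/4 + φ/2) = 6378137 × 1.060019216 = 6760947.785 m.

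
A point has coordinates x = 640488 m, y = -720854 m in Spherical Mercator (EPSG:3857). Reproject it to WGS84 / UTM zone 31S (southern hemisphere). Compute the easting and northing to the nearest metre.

Web Mercator inverse (R = 6378137 m) → φ = -6.46179972°, λ = 5.75360160°.
UTM 31S forward: E = 804588.327 m, N = 9284922.463 m.

E 804588 m, N 9284922 m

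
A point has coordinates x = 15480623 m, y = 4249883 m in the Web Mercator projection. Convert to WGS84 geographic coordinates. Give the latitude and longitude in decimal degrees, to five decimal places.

R = 6378137 m. λ = x/R = 139.06480249°.
φ = 2·arctan(exp(y/R)) − 90° = 2·arctan(1.94706) − 90° = 35.63039682°.

lat 35.63040°, lon 139.06480°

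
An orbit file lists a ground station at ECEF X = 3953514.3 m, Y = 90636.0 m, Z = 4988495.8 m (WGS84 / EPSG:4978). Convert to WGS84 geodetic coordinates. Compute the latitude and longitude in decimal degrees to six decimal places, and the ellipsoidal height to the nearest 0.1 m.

λ = atan2(Y, X) = 1.31330011°; p = √(X²+Y²) = 3954553.1 m.
Bowring's method on WGS84 (a = 6378137 m, b = 6356752.314 m) gives φ = 51.78210009°, h = 834.036 m.

lat 51.782100°, lon 1.313300°, h 834.0 m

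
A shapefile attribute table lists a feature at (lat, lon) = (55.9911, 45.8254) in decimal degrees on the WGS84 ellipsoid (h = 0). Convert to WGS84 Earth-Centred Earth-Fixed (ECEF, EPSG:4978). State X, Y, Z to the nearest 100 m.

X 2491700 m, Y 2564500 m, Z 5263900 m

WGS84: a = 6378137 m, e² = 0.006694380; N(φ) = a/√(1−e²sin²φ) = 6392857.858 m.
X = (N+h)·cosφ·cosλ = 2491691.486 m; Y = (N+h)·cosφ·sinλ = 2564536.278 m; Z = (N(1−e²)+h)·sinφ = 5263888.045 m.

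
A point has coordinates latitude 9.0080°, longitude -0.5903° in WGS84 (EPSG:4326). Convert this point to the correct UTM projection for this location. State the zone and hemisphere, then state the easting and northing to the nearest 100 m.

Longitude -0.5903° lies in the 6° band [-6°, 0°), giving zone 30; latitude is north of the equator, so 30N.
Zone 30 central meridian λ₀ = 6×30 − 183 = -3°; Δλ = +2.4097°.
Transverse Mercator on WGS84 with k₀ = 0.9996 gives E = 764928.695 m, N = 996609.298 m.

Zone 30N: E 764900 m, N 996600 m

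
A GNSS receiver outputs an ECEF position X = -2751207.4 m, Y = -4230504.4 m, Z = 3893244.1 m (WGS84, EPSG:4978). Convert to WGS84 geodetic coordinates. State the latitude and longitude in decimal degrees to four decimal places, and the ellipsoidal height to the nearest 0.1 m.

λ = atan2(Y, X) = -123.03700007°; p = √(X²+Y²) = 5046415.5 m.
Bowring's method on WGS84 (a = 6378137 m, b = 6356752.314 m) gives φ = 37.83589980°, h = 3536.387 m.

lat 37.8359°, lon -123.0370°, h 3536.4 m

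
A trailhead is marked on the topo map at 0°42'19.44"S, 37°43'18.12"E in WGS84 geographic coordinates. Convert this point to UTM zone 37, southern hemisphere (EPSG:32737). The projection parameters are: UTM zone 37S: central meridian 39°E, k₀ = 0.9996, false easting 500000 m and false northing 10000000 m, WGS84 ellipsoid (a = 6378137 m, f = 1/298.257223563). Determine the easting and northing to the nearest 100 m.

E 357800 m, N 9922000 m

Zone 37 central meridian λ₀ = 6×37 − 183 = 39°; Δλ = -1.2783°.
Transverse Mercator on WGS84 with k₀ = 0.9996 gives E = 357756.046 m, N = 9922012.528 m.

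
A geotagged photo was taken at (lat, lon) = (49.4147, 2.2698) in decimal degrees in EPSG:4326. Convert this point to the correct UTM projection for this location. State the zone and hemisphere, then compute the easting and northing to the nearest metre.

Zone 31N: E 447036 m, N 5473814 m

Longitude 2.2698° lies in the 6° band [0°, 6°), giving zone 31; latitude is north of the equator, so 31N.
Zone 31 central meridian λ₀ = 6×31 − 183 = 3°; Δλ = -0.7302°.
Transverse Mercator on WGS84 with k₀ = 0.9996 gives E = 447036.361 m, N = 5473813.989 m.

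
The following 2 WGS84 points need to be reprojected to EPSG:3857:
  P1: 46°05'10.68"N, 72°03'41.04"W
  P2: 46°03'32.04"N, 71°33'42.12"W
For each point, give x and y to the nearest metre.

Web Mercator: x = R·λ, y = R·ln tan(π/4+φ/2), R = 6378137 m.
P1 (46.0863°, -72.0614°) → (-8021838.354, 5794189.658) m.
P2 (46.0589°, -71.5617°) → (-7966212.004, 5789793.016) m.

P1: x -8021838 m, y 5794190 m; P2: x -7966212 m, y 5789793 m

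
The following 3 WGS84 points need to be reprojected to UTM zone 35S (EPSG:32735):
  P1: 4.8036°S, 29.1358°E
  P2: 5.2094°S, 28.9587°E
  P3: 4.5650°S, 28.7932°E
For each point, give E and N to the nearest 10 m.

P1: E 736890 m, N 9468680 m; P2: E 717100 m, N 9423850 m; P3: E 698940 m, N 9495170 m

UTM zone 35S: λ₀ = 27°, k₀ = 0.9996.
P1 (-4.8036°, 29.1358°) → (736886.327, 9468675.537) m.
P2 (-5.2094°, 28.9587°) → (717101.877, 9423851.837) m.
P3 (-4.5650°, 28.7932°) → (698941.768, 9495171.794) m.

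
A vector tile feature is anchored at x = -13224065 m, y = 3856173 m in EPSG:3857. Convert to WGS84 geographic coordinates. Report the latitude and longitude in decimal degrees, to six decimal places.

R = 6378137 m. λ = x/R = -118.79379708°.
φ = 2·arctan(exp(y/R)) − 90° = 2·arctan(1.83051) − 90° = 32.70469922°.

lat 32.704699°, lon -118.793797°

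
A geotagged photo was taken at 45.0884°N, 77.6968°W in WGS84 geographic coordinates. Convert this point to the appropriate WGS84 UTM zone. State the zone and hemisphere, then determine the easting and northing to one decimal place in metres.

Zone 18N: E 287778.1 m, N 4996309.0 m

Longitude -77.6968° lies in the 6° band [-78°, -72°), giving zone 18; latitude is north of the equator, so 18N.
Zone 18 central meridian λ₀ = 6×18 − 183 = -75°; Δλ = -2.6968°.
Transverse Mercator on WGS84 with k₀ = 0.9996 gives E = 287778.135 m, N = 4996308.951 m.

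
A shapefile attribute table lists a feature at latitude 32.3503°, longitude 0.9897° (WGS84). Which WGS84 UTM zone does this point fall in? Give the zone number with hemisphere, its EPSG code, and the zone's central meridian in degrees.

UTM zone = ⌊(λ + 180)/6⌋ + 1; 0.9897° ∈ [0°, 6°) → zone 31.
Hemisphere: N (φ ≥ 0).
Central meridian λ₀ = 6×31 − 183 = 3°.
EPSG code: 32631.

Zone 31N (EPSG:32631), central meridian 3°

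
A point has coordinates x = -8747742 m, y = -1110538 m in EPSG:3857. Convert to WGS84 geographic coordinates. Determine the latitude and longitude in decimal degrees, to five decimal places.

R = 6378137 m. λ = x/R = -78.58230340°.
φ = 2·arctan(exp(y/R)) − 90° = 2·arctan(0.84020) − 90° = -9.92610438°.

lat -9.92610°, lon -78.58230°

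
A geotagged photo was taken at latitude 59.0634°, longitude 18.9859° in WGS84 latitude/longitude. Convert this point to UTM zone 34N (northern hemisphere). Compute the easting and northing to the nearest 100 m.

Zone 34 central meridian λ₀ = 6×34 − 183 = 21°; Δλ = -2.0141°.
Transverse Mercator on WGS84 with k₀ = 0.9996 gives E = 384509.301 m, N = 6548853.076 m.

E 384500 m, N 6548900 m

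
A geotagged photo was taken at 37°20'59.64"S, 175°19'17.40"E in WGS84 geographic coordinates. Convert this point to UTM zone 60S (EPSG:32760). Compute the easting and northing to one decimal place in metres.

Zone 60 central meridian λ₀ = 6×60 − 183 = 177°; Δλ = -1.6785°.
Transverse Mercator on WGS84 with k₀ = 0.9996 gives E = 351335.127 m, N = 5864989.616 m.

E 351335.1 m, N 5864989.6 m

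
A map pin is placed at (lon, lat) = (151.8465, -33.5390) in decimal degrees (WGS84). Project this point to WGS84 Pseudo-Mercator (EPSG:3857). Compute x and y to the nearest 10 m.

x 16903480 m, y -3967070 m

Web Mercator is spherical with R = a = 6378137 m.
x = R·λ = 6378137 × 2.650221383 = 16903475.059 m.
y = R·ln tan(π/4 + φ/2) = 6378137 × -0.621979066 = -3967067.691 m.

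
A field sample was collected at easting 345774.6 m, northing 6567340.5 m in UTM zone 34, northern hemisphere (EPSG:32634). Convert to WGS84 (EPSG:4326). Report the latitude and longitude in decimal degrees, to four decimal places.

lat 59.2170°, lon 18.2981°

Zone 34N: λ₀ = 21°, k₀ = 0.9996, false easting 500000 m.
Meridian distance M = (N − FN)/k₀ = 6569968.5 m.
Inverse transverse Mercator on WGS84 gives φ = 59.21700032°, λ = 18.29809910°.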